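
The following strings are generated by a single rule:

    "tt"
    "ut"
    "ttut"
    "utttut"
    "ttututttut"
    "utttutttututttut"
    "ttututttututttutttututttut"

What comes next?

Each term (from the third on) is the two preceding terms concatenated in order: term 3 = tt·ut = ttut.
So term 8 is utttutttututttut·ttututttututttutttututttut.

utttutttututttutttututttututttutttututttut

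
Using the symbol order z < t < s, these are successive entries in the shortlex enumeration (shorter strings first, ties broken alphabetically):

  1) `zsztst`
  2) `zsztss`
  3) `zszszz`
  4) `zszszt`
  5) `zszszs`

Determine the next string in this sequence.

zszstz

Treat zszszs as a base-3 numeral over the given alphabet and add one, carrying through any trailing s's.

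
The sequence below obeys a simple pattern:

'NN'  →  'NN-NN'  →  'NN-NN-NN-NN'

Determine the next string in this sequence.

Each string is two copies of the previous one joined by '-'.
So the next term is two copies of NN-NN-NN-NN with '-' between the halves.

NN-NN-NN-NN-NN-NN-NN-NN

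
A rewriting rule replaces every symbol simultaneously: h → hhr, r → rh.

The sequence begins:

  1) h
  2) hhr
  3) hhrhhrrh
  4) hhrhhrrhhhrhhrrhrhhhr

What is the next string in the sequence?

Applying the rule to each of the 21 symbols of hhrhhrrhhhrhhrrhrhhhr gives the pieces hhr hhr rh hhr hhr rh rh hhr hhr hhr rh hhr hhr rh rh hhr rh hhr hhr hhr rh, which concatenate to the answer.

hhrhhrrhhhrhhrrhrhhhrhhrhhrrhhhrhhrrhrhhhrrhhhrhhrhhrrh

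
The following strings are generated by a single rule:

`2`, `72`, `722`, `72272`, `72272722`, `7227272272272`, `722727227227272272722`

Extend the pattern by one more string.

From term 3 onward, concatenate the last term with the second-to-last: 72·2 = 722, 722·72 = 72272, …
The next term joins 722727227227272272722 and 7227272272272.

7227272272272722727227227272272272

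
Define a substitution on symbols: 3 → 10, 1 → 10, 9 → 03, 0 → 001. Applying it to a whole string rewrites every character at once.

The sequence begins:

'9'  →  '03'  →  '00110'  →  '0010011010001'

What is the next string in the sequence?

φ(0010011010001) expands symbol-by-symbol to 001 001 10 001 001 10 10 001 10 001 001 001 10; joining the 13 pieces gives the next term.

0010011000100110100011000100100110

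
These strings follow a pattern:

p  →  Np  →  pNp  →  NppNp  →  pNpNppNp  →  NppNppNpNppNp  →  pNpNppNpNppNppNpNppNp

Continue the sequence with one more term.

From term 3 onward, concatenate the second-to-last term with the last: p·Np = pNp, Np·pNp = NppNp, …
The next term joins NppNppNpNppNp and pNpNppNpNppNppNpNppNp.

NppNppNpNppNppNpNppNpNppNppNpNppNp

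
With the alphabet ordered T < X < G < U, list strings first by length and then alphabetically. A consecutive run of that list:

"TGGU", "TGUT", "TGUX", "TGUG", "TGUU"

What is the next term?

Treat TGUU as a base-4 numeral over the given alphabet and add one, carrying through any trailing U's.

TUTT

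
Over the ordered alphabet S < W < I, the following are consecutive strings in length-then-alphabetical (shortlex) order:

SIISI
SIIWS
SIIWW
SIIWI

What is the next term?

Treat SIIWI as a base-3 numeral over the given alphabet and add one, carrying through any trailing I's.

SIIIS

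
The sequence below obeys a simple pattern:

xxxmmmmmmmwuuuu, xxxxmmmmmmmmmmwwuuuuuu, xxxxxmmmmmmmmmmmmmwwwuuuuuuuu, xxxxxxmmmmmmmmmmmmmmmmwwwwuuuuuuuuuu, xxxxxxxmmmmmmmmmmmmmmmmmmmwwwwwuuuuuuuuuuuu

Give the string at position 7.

Each string has the form x^{n+1} m^{3n+1} w^{n-1} u^{2n}, where the shown terms are n = 2, 3, 4, 5, 6.
Setting n = 8 gives 9, 25, 7, 16 characters in each block.

xxxxxxxxxmmmmmmmmmmmmmmmmmmmmmmmmmwwwwwwwuuuuuuuuuuuuuuuu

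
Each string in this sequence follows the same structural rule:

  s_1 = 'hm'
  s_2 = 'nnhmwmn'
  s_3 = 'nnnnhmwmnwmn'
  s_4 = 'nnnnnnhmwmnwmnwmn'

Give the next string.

Every step adds nn to the front and wmn to the end of the previous string.
Applying this once more to nnnnnnhmwmnwmnwmn:

nnnnnnnnhmwmnwmnwmnwmn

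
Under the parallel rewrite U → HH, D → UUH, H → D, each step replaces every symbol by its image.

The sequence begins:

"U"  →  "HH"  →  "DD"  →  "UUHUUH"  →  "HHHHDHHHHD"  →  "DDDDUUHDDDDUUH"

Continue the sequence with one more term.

Applying the rule to each of the 14 symbols of DDDDUUHDDDDUUH gives the pieces UUH UUH UUH UUH HH HH D UUH UUH UUH UUH HH HH D, which concatenate to the answer.

UUHUUHUUHUUHHHHHDUUHUUHUUHUUHHHHHD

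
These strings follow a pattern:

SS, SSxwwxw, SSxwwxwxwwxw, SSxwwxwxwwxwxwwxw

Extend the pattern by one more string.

SSxwwxwxwwxwxwwxwxwwxw

Every step adds xwwxw to the end: s(k+1) = s(k)·xwwxw.
One more step from SSxwwxwxwwxwxwwxw gives the answer.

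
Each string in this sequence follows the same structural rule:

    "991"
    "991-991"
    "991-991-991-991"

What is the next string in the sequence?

Every step duplicates the string with '-' between the halves.
Doubling 991-991-991-991 with '-' between the halves:

991-991-991-991-991-991-991-991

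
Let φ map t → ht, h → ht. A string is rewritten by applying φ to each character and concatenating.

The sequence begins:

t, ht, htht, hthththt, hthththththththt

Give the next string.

φ(hthththththththt) expands symbol-by-symbol to ht ht ht ht ht ht ht ht ht ht ht ht ht ht ht ht; joining the 16 pieces gives the next term.

hthththththththththththththththt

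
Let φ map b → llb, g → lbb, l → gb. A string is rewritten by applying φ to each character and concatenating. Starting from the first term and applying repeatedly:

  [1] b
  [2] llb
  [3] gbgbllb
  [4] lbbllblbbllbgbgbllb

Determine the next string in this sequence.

Applying the rule to each of the 19 symbols of lbbllblbbllbgbgbllb gives the pieces gb llb llb gb gb llb gb llb llb gb gb llb lbb llb lbb llb gb gb llb, which concatenate to the answer.

gbllbllbgbgbllbgbllbllbgbgbllblbbllblbbllbgbgbllb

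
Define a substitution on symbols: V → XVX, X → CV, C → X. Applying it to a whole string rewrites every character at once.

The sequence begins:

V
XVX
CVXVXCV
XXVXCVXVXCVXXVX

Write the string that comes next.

Replace each of the 15 characters of XXVXCVXVXCVXXVX in place — CV CV XVX CV X XVX CV XVX CV X XVX CV CV XVX CV — and concatenate.

CVCVXVXCVXXVXCVXVXCVXXVXCVCVXVXCV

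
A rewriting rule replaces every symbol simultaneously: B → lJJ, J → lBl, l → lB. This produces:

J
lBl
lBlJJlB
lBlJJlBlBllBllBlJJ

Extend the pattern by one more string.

Replace each of the 18 characters of lBlJJlBlBllBllBlJJ in place — lB lJJ lB lBl lBl lB lJJ lB lJJ lB lB lJJ lB lB lJJ lB lBl lBl — and concatenate.

lBlJJlBlBllBllBlJJlBlJJlBlBlJJlBlBlJJlBlBllBl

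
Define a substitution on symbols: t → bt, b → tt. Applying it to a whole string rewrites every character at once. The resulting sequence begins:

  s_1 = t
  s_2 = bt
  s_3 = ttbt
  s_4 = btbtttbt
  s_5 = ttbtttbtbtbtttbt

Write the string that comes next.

btbtttbtbtbtttbtttbtttbtbtbtttbt

φ(ttbtttbtbtbtttbt) expands symbol-by-symbol to bt bt tt bt bt bt tt bt tt bt tt bt bt bt tt bt; joining the 16 pieces gives the next term.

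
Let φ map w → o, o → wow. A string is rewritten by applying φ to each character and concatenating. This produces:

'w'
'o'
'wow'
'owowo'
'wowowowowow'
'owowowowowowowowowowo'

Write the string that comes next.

Replace each of the 21 characters of owowowowowowowowowowo in place — wow o wow o wow o wow o wow o wow o wow o wow o wow o wow o wow — and concatenate.

wowowowowowowowowowowowowowowowowowowowowow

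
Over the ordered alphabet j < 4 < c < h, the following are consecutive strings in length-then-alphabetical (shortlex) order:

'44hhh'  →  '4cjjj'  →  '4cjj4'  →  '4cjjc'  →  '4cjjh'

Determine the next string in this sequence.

The successor of 4cjjh increments the rightmost position that isn't already h and resets every position after it to j.

4cj4j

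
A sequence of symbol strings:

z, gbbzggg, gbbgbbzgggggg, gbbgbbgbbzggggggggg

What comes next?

Every step adds gbb to the front and ggg to the end of the previous string.
So the next term is gbb·gbbgbbgbbzggggggggg·ggg.

gbbgbbgbbgbbzgggggggggggg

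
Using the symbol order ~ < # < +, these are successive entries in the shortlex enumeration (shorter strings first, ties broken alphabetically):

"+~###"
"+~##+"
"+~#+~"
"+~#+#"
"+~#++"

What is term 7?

Continuing the enumeration 2 steps past +~#++: +~#++ → +~+~~ → (answer).

+~+~#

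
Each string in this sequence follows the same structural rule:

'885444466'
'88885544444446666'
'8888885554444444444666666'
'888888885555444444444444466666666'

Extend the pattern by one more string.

Reading off run lengths: 8 runs 2, 4, 6, 8; 5 runs 1, 2, 3, 4; 4 runs 4, 7, 10, 13; 6 runs 2, 4, 6, 8 — each is linear in n (n = 1, 2, …).
At n = 5 the blocks have lengths 10, 5, 16, 10.

88888888885555544444444444444446666666666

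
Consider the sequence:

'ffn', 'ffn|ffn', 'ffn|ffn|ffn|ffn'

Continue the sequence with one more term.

Every step duplicates the string with '|' between the halves.
So the next term is two copies of ffn|ffn|ffn|ffn with '|' between the halves.

ffn|ffn|ffn|ffn|ffn|ffn|ffn|ffn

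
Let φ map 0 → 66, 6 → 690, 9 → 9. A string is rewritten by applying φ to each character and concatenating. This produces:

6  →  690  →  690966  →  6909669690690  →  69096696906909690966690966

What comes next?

Rewriting the 26 symbols of 69096696906909690966690966 one by one yields 690 9 66 9 690 690 9 690 9 66 690 9 66 9 690 9 66 9 690 690 690 9 66 9 690 690; concatenated:

69096696906909690966690966969096696906906909669690690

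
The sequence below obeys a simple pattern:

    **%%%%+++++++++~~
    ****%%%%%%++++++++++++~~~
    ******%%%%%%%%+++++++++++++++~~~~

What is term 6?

************%%%%%%%%%%%%%%++++++++++++++++++++++++~~~~~~~

Reading off run lengths: * runs 2, 4, 6; % runs 4, 6, 8; + runs 9, 12, 15; ~ runs 2, 3, 4 — each is linear in n, where the shown terms are n = 2, 3, 4.
Setting n = 7 gives 12, 14, 24, 7 characters in each block.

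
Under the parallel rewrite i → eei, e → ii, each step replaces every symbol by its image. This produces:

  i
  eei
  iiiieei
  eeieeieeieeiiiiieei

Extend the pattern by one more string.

iiiieeiiiiieeiiiiieeiiiiieeieeieeieeieeiiiiieei

φ(eeieeieeieeiiiiieei) expands symbol-by-symbol to ii ii eei ii ii eei ii ii eei ii ii eei eei eei eei eei ii ii eei; joining the 19 pieces gives the next term.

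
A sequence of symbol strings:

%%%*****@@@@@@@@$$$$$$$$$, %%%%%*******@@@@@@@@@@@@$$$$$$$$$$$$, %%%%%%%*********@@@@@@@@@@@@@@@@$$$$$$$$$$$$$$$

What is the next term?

Term n consists of 2n-1 %'s, followed by 2n+1 *'s, followed by 4n @'s, followed by 3n+3 $'s, where the shown terms are n = 2, 3, 4.
For the next term, n = 5, so the run lengths are 9, 11, 20, 18.

%%%%%%%%%***********@@@@@@@@@@@@@@@@@@@@$$$$$$$$$$$$$$$$$$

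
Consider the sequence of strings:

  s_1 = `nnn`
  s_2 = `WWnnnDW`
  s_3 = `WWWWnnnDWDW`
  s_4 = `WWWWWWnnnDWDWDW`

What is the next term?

Every step adds WW to the front and DW to the end of the previous string.
Applying this once more to WWWWWWnnnDWDWDW:

WWWWWWWWnnnDWDWDWDW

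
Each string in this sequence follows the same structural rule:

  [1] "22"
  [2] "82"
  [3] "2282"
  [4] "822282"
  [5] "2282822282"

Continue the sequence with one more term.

This is a Fibonacci-style word recurrence s(k) = s(k−2)·s(k−1): e.g. 22·82 = 2282.
The next term joins 822282 and 2282822282.

8222822282822282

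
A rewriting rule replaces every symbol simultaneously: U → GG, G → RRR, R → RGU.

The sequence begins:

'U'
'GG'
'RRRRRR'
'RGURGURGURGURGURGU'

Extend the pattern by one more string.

RGURRRGGRGURRRGGRGURRRGGRGURRRGGRGURRRGGRGURRRGG

φ(RGURGURGURGURGURGU) expands symbol-by-symbol to RGU RRR GG RGU RRR GG RGU RRR GG RGU RRR GG RGU RRR GG RGU RRR GG; joining the 18 pieces gives the next term.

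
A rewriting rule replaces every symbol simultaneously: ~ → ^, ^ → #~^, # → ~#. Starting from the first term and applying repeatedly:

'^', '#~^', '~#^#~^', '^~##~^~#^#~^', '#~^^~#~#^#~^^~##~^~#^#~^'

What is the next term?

Applying the rule to each of the 24 symbols of #~^^~#~#^#~^^~##~^~#^#~^ gives the pieces ~# ^ #~^ #~^ ^ ~# ^ ~# #~^ ~# ^ #~^ #~^ ^ ~# ~# ^ #~^ ^ ~# #~^ ~# ^ #~^, which concatenate to the answer.

~#^#~^#~^^~#^~##~^~#^#~^#~^^~#~#^#~^^~##~^~#^#~^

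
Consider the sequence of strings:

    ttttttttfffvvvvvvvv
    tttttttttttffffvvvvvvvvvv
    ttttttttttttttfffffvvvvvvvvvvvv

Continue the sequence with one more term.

Each string has the form t^{3n-1} f^{n} v^{2n+2}, where the shown terms are n = 3, 4, 5.
At n = 6 the blocks have lengths 17, 6, 14.

tttttttttttttttttffffffvvvvvvvvvvvvvv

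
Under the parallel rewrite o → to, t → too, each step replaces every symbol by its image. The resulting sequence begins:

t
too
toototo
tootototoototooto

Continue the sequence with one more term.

tootototoototoototootototoototootototooto

Replace each of the 17 characters of tootototoototooto in place — too to to too to too to too to to too to too to to too to — and concatenate.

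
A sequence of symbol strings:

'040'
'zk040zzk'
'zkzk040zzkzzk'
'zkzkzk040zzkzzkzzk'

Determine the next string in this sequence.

Every step adds zk to the front and zzk to the end of the previous string.
One more step from zkzkzk040zzkzzkzzk gives the answer.

zkzkzkzk040zzkzzkzzkzzk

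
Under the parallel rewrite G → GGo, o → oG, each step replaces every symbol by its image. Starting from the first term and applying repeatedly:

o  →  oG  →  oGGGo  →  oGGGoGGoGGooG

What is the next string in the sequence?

Rewriting the 13 symbols of oGGGoGGoGGooG one by one yields oG GGo GGo GGo oG GGo GGo oG GGo GGo oG oG GGo; concatenated:

oGGGoGGoGGooGGGoGGooGGGoGGooGoGGGo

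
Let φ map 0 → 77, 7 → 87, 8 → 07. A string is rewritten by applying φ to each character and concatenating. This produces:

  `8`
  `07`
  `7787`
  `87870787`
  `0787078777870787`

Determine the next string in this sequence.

77870787778707878787078777870787

φ(0787078777870787) expands symbol-by-symbol to 77 87 07 87 77 87 07 87 87 87 07 87 77 87 07 87; joining the 16 pieces gives the next term.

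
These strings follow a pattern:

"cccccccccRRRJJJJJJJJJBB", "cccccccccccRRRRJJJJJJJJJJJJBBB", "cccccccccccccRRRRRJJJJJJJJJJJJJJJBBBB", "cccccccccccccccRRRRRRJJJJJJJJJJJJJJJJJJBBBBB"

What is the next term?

The n-th term is 2n+3 c's then n R's then 3n J's then n-1 B's, where the shown terms are n = 3, 4, 5, 6.
For the next term, n = 7, so the run lengths are 17, 7, 21, 6.

cccccccccccccccccRRRRRRRJJJJJJJJJJJJJJJJJJJJJBBBBBB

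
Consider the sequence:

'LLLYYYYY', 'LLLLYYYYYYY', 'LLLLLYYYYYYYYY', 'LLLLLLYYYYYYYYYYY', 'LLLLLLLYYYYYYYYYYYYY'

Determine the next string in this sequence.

Reading off run lengths: L runs 3, 4, 5, 6, 7; Y runs 5, 7, 9, 11, 13 — each is linear in n, where the shown terms are n = 3, 4, 5, 6, 7.
Setting n = 8 gives 8, 15 characters in each block.

LLLLLLLLYYYYYYYYYYYYYYY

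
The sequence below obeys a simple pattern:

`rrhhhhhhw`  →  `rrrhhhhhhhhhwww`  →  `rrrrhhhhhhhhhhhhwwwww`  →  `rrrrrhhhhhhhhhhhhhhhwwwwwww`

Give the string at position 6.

The n-th term is n+1 r's then 3n+3 h's then 2n-1 w's (n = 1, 2, …).
At n = 6 the blocks have lengths 7, 21, 11.

rrrrrrrhhhhhhhhhhhhhhhhhhhhhwwwwwwwwwww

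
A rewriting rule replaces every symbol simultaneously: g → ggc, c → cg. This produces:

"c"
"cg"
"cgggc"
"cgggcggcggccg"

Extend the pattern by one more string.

Rewriting the 13 symbols of cgggcggcggccg one by one yields cg ggc ggc ggc cg ggc ggc cg ggc ggc cg cg ggc; concatenated:

cgggcggcggccgggcggccgggcggccgcgggc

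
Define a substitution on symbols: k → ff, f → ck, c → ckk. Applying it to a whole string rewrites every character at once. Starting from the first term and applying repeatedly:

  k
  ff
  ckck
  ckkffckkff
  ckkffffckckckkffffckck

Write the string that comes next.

φ(ckkffffckckckkffffckck) expands symbol-by-symbol to ckk ff ff ck ck ck ck ckk ff ckk ff ckk ff ff ck ck ck ck ckk ff ckk ff; joining the 22 pieces gives the next term.

ckkffffckckckckckkffckkffckkffffckckckckckkffckkff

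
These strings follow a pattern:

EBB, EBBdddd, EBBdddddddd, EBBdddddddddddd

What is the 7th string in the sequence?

Every step adds dddd to the end: s(k+1) = s(k)·dddd.
From EBBdddddddddddd, 3 further steps: EBBdddddddddddd → EBBdddddddddddddddd → EBBdddddddddddddddddddd → (answer).

EBBdddddddddddddddddddddddd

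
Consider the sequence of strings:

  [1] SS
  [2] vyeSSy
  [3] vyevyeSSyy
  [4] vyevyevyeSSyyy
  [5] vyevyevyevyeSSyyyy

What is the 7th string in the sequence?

vyevyevyevyevyevyeSSyyyyyy

Each term wraps the previous one in vye on the left and y on the right.
From vyevyevyevyeSSyyyy, 2 further steps: vyevyevyevyeSSyyyy → vyevyevyevyevyeSSyyyyy → (answer).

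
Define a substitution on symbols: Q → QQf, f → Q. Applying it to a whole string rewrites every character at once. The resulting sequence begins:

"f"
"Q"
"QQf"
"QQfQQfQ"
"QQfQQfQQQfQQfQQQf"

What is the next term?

QQfQQfQQQfQQfQQQfQQfQQfQQQfQQfQQQfQQfQQfQ

φ(QQfQQfQQQfQQfQQQf) expands symbol-by-symbol to QQf QQf Q QQf QQf Q QQf QQf QQf Q QQf QQf Q QQf QQf QQf Q; joining the 17 pieces gives the next term.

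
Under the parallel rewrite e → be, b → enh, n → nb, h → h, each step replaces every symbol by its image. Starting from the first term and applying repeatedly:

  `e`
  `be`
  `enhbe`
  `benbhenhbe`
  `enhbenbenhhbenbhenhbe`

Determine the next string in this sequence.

Rewriting the 21 symbols of enhbenbenhhbenbhenhbe one by one yields be nb h enh be nb enh be nb h h enh be nb enh h be nb h enh be; concatenated:

benbhenhbenbenhbenbhhenhbenbenhhbenbhenhbe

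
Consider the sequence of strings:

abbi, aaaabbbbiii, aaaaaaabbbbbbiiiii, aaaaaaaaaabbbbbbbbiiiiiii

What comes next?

aaaaaaaaaaaaabbbbbbbbbbiiiiiiiii

The n-th term is 3n-2 a's then 2n b's then 2n-1 i's (n = 1, 2, …).
Setting n = 5 gives 13, 10, 9 characters in each block.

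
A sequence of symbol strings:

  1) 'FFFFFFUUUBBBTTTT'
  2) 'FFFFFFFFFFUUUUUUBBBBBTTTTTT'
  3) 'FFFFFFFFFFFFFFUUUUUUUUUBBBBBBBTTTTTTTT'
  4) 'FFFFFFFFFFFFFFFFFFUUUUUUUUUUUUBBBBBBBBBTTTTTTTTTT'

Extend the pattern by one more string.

Term n consists of 4n+2 F's, followed by 3n U's, followed by 2n+1 B's, followed by 2n+2 T's (n = 1, 2, …).
For the next term, n = 5, so the run lengths are 22, 15, 11, 12.

FFFFFFFFFFFFFFFFFFFFFFUUUUUUUUUUUUUUUBBBBBBBBBBBTTTTTTTTTTTT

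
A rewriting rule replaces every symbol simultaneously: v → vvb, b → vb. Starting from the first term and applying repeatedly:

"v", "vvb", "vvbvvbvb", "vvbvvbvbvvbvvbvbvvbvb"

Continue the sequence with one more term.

Replace each of the 21 characters of vvbvvbvbvvbvvbvbvvbvb in place — vvb vvb vb vvb vvb vb vvb vb vvb vvb vb vvb vvb vb vvb vb vvb vvb vb vvb vb — and concatenate.

vvbvvbvbvvbvvbvbvvbvbvvbvvbvbvvbvvbvbvvbvbvvbvvbvbvvbvb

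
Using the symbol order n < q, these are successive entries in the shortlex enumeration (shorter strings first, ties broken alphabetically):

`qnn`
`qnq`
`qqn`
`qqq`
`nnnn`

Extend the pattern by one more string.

The successor of nnnn increments the rightmost position that isn't already q and resets every position after it to n.

nnnq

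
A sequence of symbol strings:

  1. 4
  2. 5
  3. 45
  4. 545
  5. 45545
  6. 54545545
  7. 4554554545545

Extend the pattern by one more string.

Each term (from the third on) is the two preceding terms concatenated in order: term 3 = 4·5 = 45.
The next term joins 54545545 and 4554554545545.

545455454554554545545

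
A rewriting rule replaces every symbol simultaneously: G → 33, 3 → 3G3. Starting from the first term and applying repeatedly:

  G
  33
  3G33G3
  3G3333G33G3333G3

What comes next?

3G3333G33G33G33G3333G33G3333G33G33G33G3333G3

Applying the rule to each of the 16 symbols of 3G3333G33G3333G3 gives the pieces 3G3 33 3G3 3G3 3G3 3G3 33 3G3 3G3 33 3G3 3G3 3G3 3G3 33 3G3, which concatenate to the answer.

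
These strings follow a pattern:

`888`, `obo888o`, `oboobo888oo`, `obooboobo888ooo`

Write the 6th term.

obooboobooboobo888ooooo

Each term wraps the previous one in obo on the left and o on the right.
From obooboobo888ooo, 2 further steps: obooboobo888ooo → oboobooboobo888oooo → (answer).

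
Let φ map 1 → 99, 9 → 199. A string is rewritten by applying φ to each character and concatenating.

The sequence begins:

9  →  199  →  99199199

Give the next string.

Apply φ to 99199199 symbol by symbol: 9→199, 9→199, 1→99, 9→199, 9→199, 1→99, 9→199, 9→199; joined: 199 199 99 199 199 99 199 199.

1991999919919999199199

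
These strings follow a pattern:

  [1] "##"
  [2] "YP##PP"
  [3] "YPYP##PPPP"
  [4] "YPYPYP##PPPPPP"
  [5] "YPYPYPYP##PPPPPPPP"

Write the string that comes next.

Every step adds YP to the front and PP to the end of the previous string.
Applying this once more to YPYPYPYP##PPPPPPPP:

YPYPYPYPYP##PPPPPPPPPP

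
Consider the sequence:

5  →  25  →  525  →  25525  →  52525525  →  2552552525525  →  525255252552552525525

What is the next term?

This is a Fibonacci-style word recurrence s(k) = s(k−2)·s(k−1): e.g. 5·25 = 525.
So term 8 is 2552552525525·525255252552552525525.

2552552525525525255252552552525525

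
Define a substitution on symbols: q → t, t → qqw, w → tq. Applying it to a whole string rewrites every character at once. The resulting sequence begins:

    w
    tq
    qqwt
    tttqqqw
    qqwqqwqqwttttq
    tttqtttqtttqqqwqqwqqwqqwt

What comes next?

qqwqqwqqwtqqwqqwqqwtqqwqqwqqwttttqtttqtttqtttqqqw

Replace each of the 25 characters of tttqtttqtttqqqwqqwqqwqqwt in place — qqw qqw qqw t qqw qqw qqw t qqw qqw qqw t t t tq t t tq t t tq t t tq qqw — and concatenate.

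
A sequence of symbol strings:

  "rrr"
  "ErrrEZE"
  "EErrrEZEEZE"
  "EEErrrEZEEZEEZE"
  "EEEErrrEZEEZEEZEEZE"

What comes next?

EEEEErrrEZEEZEEZEEZEEZE

s(k+1) = E·s(k)·EZE, so each term gains E as a prefix and EZE as a suffix.
So the next term is E·EEEErrrEZEEZEEZEEZE·EZE.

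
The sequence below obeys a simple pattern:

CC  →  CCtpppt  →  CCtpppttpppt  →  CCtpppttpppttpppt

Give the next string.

Each term is the previous one with tpppt appended.
Applying this once more to CCtpppttpppttpppt:

CCtpppttpppttpppttpppt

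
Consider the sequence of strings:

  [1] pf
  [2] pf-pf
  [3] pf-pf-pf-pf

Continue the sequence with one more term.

Every step duplicates the string with '-' between the halves.
One more doubling of pf-pf-pf-pf gives the answer.

pf-pf-pf-pf-pf-pf-pf-pf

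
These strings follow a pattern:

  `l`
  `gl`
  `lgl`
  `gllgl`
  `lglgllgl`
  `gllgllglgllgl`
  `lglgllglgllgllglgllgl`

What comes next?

gllgllglgllgllglgllglgllgllglgllgl

From term 3 onward, concatenate the second-to-last term with the last: l·gl = lgl, gl·lgl = gllgl, …
The next term joins gllgllglgllgl and lglgllglgllgllglgllgl.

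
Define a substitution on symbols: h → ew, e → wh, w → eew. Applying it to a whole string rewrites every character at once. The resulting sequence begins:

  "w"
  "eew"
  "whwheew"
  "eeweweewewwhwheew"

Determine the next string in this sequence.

φ(eeweweewewwhwheew) expands symbol-by-symbol to wh wh eew wh eew wh wh eew wh eew eew ew eew ew wh wh eew; joining the 17 pieces gives the next term.

whwheewwheewwhwheewwheeweeweweewewwhwheew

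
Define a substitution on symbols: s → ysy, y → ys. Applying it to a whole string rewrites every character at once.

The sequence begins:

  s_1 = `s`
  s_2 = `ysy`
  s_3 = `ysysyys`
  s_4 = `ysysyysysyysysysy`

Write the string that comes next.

ysysyysysyysysysyysysyysysysyysysyysysyys

Applying the rule to each of the 17 symbols of ysysyysysyysysysy gives the pieces ys ysy ys ysy ys ys ysy ys ysy ys ys ysy ys ysy ys ysy ys, which concatenate to the answer.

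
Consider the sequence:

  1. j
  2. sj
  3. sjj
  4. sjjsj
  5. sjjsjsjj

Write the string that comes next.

sjjsjsjjsjjsj

From term 3 onward, concatenate the last term with the second-to-last: sj·j = sjj, sjj·sj = sjjsj, …
So term 6 is sjjsjsjj·sjjsj.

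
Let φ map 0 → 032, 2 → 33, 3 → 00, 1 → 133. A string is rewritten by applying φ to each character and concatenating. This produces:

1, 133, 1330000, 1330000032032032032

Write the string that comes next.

Rewriting the 19 symbols of 1330000032032032032 one by one yields 133 00 00 032 032 032 032 032 00 33 032 00 33 032 00 33 032 00 33; concatenated:

13300000320320320320320033032003303200330320033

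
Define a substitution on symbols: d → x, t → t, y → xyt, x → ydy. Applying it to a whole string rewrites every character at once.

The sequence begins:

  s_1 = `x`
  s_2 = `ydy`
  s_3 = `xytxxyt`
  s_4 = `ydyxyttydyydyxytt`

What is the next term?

xytxxytydyxytttxytxxytxytxxytydyxyttt

φ(ydyxyttydyydyxytt) expands symbol-by-symbol to xyt x xyt ydy xyt t t xyt x xyt xyt x xyt ydy xyt t t; joining the 17 pieces gives the next term.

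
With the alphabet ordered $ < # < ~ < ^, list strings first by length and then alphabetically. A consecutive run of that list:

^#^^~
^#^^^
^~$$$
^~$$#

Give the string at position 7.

Advancing 3 positions from ^~$$# through ^~$$# → ^~$$~ → ^~$$^ reaches term 7.

^~$#$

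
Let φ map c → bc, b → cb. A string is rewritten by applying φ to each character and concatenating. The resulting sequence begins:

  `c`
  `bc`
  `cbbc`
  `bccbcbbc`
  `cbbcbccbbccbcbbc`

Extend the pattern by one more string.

Rewriting the 16 symbols of cbbcbccbbccbcbbc one by one yields bc cb cb bc cb bc bc cb cb bc bc cb bc cb cb bc; concatenated:

bccbcbbccbbcbccbcbbcbccbbccbcbbc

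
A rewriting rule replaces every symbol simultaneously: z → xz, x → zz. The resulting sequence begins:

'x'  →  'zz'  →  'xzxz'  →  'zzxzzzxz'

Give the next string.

Rewriting each symbol of zzxzzzxz: z→xz, z→xz, x→zz, z→xz, z→xz, z→xz, x→zz, z→xz, which concatenates to xz xz zz xz xz xz zz xz.

xzxzzzxzxzxzzzxz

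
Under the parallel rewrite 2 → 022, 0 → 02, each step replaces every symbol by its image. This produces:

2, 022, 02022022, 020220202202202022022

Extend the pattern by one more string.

φ(020220202202202022022) expands symbol-by-symbol to 02 022 02 022 022 02 022 02 022 022 02 022 022 02 022 02 022 022 02 022 022; joining the 21 pieces gives the next term.

0202202022022020220202202202022022020220202202202022022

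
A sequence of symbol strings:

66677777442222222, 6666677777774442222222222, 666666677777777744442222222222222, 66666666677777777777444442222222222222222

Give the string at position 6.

Term n consists of 2n-1 6's, followed by 2n+1 7's, followed by n 4's, followed by 3n+1 2's, where the shown terms are n = 2, 3, 4, 5.
At n = 7 the blocks have lengths 13, 15, 7, 22.

666666666666677777777777777744444442222222222222222222222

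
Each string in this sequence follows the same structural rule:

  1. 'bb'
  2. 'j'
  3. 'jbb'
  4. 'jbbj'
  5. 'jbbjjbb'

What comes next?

From term 3 onward, concatenate the last term with the second-to-last: j·bb = jbb, jbb·j = jbbj, …
So term 6 is jbbjjbb·jbbj.

jbbjjbbjbbj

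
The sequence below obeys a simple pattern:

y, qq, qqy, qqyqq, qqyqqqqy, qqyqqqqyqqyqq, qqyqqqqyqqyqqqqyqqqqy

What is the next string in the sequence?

Each term (from the third on) is the previous term followed by the one before it: term 3 = qq·y = qqy.
The next term joins qqyqqqqyqqyqqqqyqqqqy and qqyqqqqyqqyqq.

qqyqqqqyqqyqqqqyqqqqyqqyqqqqyqqyqq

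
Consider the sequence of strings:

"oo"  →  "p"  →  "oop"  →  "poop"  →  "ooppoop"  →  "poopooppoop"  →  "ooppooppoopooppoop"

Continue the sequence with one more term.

Each term (from the third on) is the two preceding terms concatenated in order: term 3 = oo·p = oop.
So term 8 is poopooppoop·ooppooppoopooppoop.

poopooppoopooppooppoopooppoop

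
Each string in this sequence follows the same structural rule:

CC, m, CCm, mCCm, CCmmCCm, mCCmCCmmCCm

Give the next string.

This is a Fibonacci-style word recurrence s(k) = s(k−2)·s(k−1): e.g. CC·m = CCm.
The next term joins CCmmCCm and mCCmCCmmCCm.

CCmmCCmmCCmCCmmCCm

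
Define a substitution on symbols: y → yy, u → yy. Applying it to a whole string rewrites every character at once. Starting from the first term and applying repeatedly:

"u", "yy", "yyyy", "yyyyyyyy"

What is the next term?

yyyyyyyyyyyyyyyy

Apply φ to yyyyyyyy symbol by symbol: y→yy, y→yy, y→yy, y→yy, y→yy, y→yy, y→yy, y→yy; joined: yy yy yy yy yy yy yy yy.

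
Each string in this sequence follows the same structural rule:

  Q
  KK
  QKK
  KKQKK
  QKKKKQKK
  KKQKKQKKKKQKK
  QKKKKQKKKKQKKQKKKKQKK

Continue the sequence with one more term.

Each term (from the third on) is the two preceding terms concatenated in order: term 3 = Q·KK = QKK.
The next term joins KKQKKQKKKKQKK and QKKKKQKKKKQKKQKKKKQKK.

KKQKKQKKKKQKKQKKKKQKKKKQKKQKKKKQKK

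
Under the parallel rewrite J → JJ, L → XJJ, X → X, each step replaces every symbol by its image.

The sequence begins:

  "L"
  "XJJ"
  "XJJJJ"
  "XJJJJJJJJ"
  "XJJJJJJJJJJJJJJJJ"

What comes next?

Rewriting the 17 symbols of XJJJJJJJJJJJJJJJJ one by one yields X JJ JJ JJ JJ JJ JJ JJ JJ JJ JJ JJ JJ JJ JJ JJ JJ; concatenated:

XJJJJJJJJJJJJJJJJJJJJJJJJJJJJJJJJ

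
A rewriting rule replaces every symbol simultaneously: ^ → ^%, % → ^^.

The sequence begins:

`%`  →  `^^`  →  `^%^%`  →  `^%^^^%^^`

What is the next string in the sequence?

Expanding ^%^^^%^^: ^→^%, %→^^, ^→^%, ^→^%, ^→^%, %→^^, ^→^%, ^→^%. Concatenated: ^% ^^ ^% ^% ^% ^^ ^% ^%.

^%^^^%^%^%^^^%^%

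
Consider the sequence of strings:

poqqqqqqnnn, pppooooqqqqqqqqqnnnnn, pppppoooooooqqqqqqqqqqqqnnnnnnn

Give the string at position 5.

The n-th term is 2n-1 p's then 3n-2 o's then 3n+3 q's then 2n+1 n's (n = 1, 2, …).
For term 5, n = 5, so the run lengths are 9, 13, 18, 11.

pppppppppoooooooooooooqqqqqqqqqqqqqqqqqqnnnnnnnnnnn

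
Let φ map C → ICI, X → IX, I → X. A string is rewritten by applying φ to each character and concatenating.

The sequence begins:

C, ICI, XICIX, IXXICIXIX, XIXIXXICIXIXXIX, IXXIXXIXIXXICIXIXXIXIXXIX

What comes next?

Applying the rule to each of the 25 symbols of IXXIXXIXIXXICIXIXXIXIXXIX gives the pieces X IX IX X IX IX X IX X IX IX X ICI X IX X IX IX X IX X IX IX X IX, which concatenate to the answer.

XIXIXXIXIXXIXXIXIXXICIXIXXIXIXXIXXIXIXXIX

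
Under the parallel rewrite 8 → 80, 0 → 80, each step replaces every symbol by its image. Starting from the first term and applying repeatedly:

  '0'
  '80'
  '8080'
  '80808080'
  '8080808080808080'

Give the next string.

80808080808080808080808080808080

φ(8080808080808080) expands symbol-by-symbol to 80 80 80 80 80 80 80 80 80 80 80 80 80 80 80 80; joining the 16 pieces gives the next term.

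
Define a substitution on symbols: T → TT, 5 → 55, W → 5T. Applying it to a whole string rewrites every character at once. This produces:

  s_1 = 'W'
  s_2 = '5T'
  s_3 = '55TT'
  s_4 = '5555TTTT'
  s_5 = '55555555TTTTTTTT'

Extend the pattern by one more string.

Replace each of the 16 characters of 55555555TTTTTTTT in place — 55 55 55 55 55 55 55 55 TT TT TT TT TT TT TT TT — and concatenate.

5555555555555555TTTTTTTTTTTTTTTT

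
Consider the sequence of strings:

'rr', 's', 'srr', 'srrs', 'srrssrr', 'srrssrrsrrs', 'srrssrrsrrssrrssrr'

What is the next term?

srrssrrsrrssrrssrrsrrssrrsrrs

From term 3 onward, concatenate the last term with the second-to-last: s·rr = srr, srr·s = srrs, …
So term 8 is srrssrrsrrssrrssrr·srrssrrsrrs.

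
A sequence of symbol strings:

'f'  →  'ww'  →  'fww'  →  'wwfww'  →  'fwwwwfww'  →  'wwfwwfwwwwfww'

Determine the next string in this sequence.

fwwwwfwwwwfwwfwwwwfww

Each term (from the third on) is the two preceding terms concatenated in order: term 3 = f·ww = fww.
So term 7 is fwwwwfww·wwfwwfwwwwfww.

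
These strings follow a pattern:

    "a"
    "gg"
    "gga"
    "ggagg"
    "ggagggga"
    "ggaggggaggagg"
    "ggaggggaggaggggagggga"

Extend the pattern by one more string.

From term 3 onward, concatenate the last term with the second-to-last: gg·a = gga, gga·gg = ggagg, …
Continuing: ggaggggaggaggggagggga · ggaggggaggagg gives term 8.

ggaggggaggaggggaggggaggaggggaggagg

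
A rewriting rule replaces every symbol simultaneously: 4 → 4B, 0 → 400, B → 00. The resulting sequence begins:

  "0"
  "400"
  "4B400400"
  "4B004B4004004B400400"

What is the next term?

Replace each of the 20 characters of 4B004B4004004B400400 in place — 4B 00 400 400 4B 00 4B 400 400 4B 400 400 4B 00 4B 400 400 4B 400 400 — and concatenate.

4B004004004B004B4004004B4004004B004B4004004B400400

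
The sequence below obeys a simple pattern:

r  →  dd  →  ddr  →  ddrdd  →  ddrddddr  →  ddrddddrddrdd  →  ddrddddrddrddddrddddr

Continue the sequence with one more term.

From term 3 onward, concatenate the last term with the second-to-last: dd·r = ddr, ddr·dd = ddrdd, …
So term 8 is ddrddddrddrddddrddddr·ddrddddrddrdd.

ddrddddrddrddddrddddrddrddddrddrdd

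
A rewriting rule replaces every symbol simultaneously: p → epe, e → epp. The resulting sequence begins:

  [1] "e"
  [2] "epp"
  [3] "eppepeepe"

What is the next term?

eppepeepeeppepeeppeppepeepp

Rewriting each symbol of eppepeepe: e→epp, p→epe, p→epe, e→epp, p→epe, e→epp, e→epp, p→epe, e→epp, which concatenates to epp epe epe epp epe epp epp epe epp.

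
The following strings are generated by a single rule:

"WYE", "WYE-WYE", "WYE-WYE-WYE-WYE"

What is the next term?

Every step duplicates the string with '-' between the halves.
Doubling WYE-WYE-WYE-WYE with '-' between the halves:

WYE-WYE-WYE-WYE-WYE-WYE-WYE-WYE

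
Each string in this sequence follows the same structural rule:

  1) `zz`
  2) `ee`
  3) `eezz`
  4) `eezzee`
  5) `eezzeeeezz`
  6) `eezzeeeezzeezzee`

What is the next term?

eezzeeeezzeezzeeeezzeeeezz

Each term (from the third on) is the previous term followed by the one before it: term 3 = ee·zz = eezz.
So term 7 is eezzeeeezzeezzee·eezzeeeezz.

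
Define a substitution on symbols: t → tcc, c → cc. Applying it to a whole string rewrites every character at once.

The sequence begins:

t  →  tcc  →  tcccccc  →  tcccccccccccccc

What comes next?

Rewriting the 15 symbols of tcccccccccccccc one by one yields tcc cc cc cc cc cc cc cc cc cc cc cc cc cc cc; concatenated:

tcccccccccccccccccccccccccccccc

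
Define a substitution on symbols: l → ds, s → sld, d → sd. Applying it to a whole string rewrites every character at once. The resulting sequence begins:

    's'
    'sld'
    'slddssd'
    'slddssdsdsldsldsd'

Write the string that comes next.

Rewriting the 17 symbols of slddssdsdsldsldsd one by one yields sld ds sd sd sld sld sd sld sd sld ds sd sld ds sd sld sd; concatenated:

slddssdsdsldsldsdsldsdslddssdslddssdsldsd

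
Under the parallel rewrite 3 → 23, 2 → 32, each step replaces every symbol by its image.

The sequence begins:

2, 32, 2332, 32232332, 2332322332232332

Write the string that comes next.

Applying the rule to each of the 16 symbols of 2332322332232332 gives the pieces 32 23 23 32 23 32 32 23 23 32 32 23 32 23 23 32, which concatenate to the answer.

32232332233232232332322332232332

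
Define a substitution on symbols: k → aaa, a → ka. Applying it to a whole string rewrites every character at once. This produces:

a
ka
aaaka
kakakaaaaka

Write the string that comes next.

Apply φ to kakakaaaaka symbol by symbol: k→aaa, a→ka, k→aaa, a→ka, k→aaa, a→ka, a→ka, a→ka, a→ka, k→aaa, a→ka; joined: aaa ka aaa ka aaa ka ka ka ka aaa ka.

aaakaaaakaaaakakakakaaaaka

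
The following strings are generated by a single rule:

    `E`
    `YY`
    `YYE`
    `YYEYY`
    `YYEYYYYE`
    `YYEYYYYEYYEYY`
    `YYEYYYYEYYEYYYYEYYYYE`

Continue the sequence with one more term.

Each term (from the third on) is the previous term followed by the one before it: term 3 = YY·E = YYE.
So term 8 is YYEYYYYEYYEYYYYEYYYYE·YYEYYYYEYYEYY.

YYEYYYYEYYEYYYYEYYYYEYYEYYYYEYYEYY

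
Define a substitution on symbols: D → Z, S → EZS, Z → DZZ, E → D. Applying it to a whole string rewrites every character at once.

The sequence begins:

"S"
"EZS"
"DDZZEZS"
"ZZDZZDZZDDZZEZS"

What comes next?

DZZDZZZDZZDZZZDZZDZZZZDZZDZZDDZZEZS

φ(ZZDZZDZZDDZZEZS) expands symbol-by-symbol to DZZ DZZ Z DZZ DZZ Z DZZ DZZ Z Z DZZ DZZ D DZZ EZS; joining the 15 pieces gives the next term.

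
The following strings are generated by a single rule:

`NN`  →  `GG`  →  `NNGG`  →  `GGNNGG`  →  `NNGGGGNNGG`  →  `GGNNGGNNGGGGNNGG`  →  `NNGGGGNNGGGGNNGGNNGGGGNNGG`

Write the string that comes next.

GGNNGGNNGGGGNNGGNNGGGGNNGGGGNNGGNNGGGGNNGG

Each term (from the third on) is the two preceding terms concatenated in order: term 3 = NN·GG = NNGG.
So term 8 is GGNNGGNNGGGGNNGG·NNGGGGNNGGGGNNGGNNGGGGNNGG.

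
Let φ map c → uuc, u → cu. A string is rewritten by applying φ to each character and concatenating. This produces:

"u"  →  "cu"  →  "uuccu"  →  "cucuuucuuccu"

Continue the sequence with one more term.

uuccuuuccucucuuuccucuuucuuccu

Apply φ to cucuuucuuccu symbol by symbol: c→uuc, u→cu, c→uuc, u→cu, u→cu, u→cu, c→uuc, u→cu, u→cu, c→uuc, c→uuc, u→cu; joined: uuc cu uuc cu cu cu uuc cu cu uuc uuc cu.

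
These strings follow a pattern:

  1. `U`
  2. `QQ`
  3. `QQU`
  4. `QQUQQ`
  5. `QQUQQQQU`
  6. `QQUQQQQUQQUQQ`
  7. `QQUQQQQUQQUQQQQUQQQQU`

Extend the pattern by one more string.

QQUQQQQUQQUQQQQUQQQQUQQUQQQQUQQUQQ

From term 3 onward, concatenate the last term with the second-to-last: QQ·U = QQU, QQU·QQ = QQUQQ, …
The next term joins QQUQQQQUQQUQQQQUQQQQU and QQUQQQQUQQUQQ.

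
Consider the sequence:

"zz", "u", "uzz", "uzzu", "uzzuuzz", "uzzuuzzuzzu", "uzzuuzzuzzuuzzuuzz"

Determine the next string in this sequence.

From term 3 onward, concatenate the last term with the second-to-last: u·zz = uzz, uzz·u = uzzu, …
So term 8 is uzzuuzzuzzuuzzuuzz·uzzuuzzuzzu.

uzzuuzzuzzuuzzuuzzuzzuuzzuzzu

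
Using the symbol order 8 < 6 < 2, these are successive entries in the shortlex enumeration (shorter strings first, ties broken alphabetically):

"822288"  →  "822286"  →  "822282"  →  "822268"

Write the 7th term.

Continuing the enumeration 3 steps past 822268: 822268 → 822266 → 822262 → (answer).

822228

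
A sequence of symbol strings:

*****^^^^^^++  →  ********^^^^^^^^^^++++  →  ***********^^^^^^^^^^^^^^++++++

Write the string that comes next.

Reading off run lengths: * runs 5, 8, 11; ^ runs 6, 10, 14; + runs 2, 4, 6 — each is linear in n (n = 1, 2, …).
For the next term, n = 4, so the run lengths are 14, 18, 8.

**************^^^^^^^^^^^^^^^^^^++++++++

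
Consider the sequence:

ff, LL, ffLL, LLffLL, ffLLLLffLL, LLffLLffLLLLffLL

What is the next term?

Each term (from the third on) is the two preceding terms concatenated in order: term 3 = ff·LL = ffLL.
The next term joins ffLLLLffLL and LLffLLffLLLLffLL.

ffLLLLffLLLLffLLffLLLLffLL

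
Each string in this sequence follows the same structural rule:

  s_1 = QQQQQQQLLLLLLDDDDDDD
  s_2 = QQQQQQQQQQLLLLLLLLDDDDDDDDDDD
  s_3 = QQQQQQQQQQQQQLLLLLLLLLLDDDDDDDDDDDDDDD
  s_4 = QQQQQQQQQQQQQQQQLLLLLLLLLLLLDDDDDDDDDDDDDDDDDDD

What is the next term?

Term n consists of 3n+1 Q's, followed by 2n+2 L's, followed by 4n-1 D's, where the shown terms are n = 2, 3, 4, 5.
Setting n = 6 gives 19, 14, 23 characters in each block.

QQQQQQQQQQQQQQQQQQQLLLLLLLLLLLLLLDDDDDDDDDDDDDDDDDDDDDDD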